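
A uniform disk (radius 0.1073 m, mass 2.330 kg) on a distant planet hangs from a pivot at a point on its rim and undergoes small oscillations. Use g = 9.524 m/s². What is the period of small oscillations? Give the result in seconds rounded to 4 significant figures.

I_cm = ½mr² = 0.013413 kg·m². The pivot is at distance d = 0.1073 m from the centre of mass.
By the parallel-axis theorem, I = I_cm + md² = 0.013413 + 0.026826 = 0.040239 kg·m².
T = 2π√(I/(mgd)) = 2π√(0.040239/(2.330 × 9.524 × 0.1073)) = 0.8168 s.

0.8168 s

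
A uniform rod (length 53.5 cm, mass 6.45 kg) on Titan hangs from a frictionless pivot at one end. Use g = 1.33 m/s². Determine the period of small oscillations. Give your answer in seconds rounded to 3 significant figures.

For a physical pendulum T = 2π√(I/(mgd)), with d = 0.2675 m from pivot to centre of mass.
I_cm = mL²/12 = 6.45 × 0.535²/12 = 0.1538 kg·m²; I = I_cm + md² = 0.1538 + 6.45 × 0.2675² = 0.6154 kg·m².
T = 2π√(0.6154/(6.45 × 1.33 × 0.2675)) = 3.25 s.

3.25 s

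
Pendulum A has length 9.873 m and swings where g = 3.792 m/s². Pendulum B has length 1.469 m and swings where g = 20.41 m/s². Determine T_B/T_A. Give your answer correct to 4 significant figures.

0.1663

T = 2π√(L/g), so T_B/T_A = √((L_B/g_B)/(L_A/g_A)) = √((1.469/20.41)/(9.873/3.792)) = 0.1663.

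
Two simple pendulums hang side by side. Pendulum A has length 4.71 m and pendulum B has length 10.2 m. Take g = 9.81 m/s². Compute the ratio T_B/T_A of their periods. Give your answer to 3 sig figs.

T ∝ √L, so T_B/T_A = √(L_B/L_A) = √(10.2/4.71) = 1.47.

1.47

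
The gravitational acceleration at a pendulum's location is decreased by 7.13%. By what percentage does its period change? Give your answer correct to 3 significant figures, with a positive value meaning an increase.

T ∝ 1/√g, so T'/T = 1/√(0.9287) = 1.038.
Percentage change in T = (1.038 − 1) × 100% = 3.77%.

3.77%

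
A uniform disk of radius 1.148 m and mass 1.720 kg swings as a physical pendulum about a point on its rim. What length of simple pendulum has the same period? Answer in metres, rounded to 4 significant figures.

1.722 m

The equivalent simple-pendulum length is L_eq = I/(md), where I is about the pivot and d = 1.1480 m.
I_cm = ½mR² = 1.1334 kg·m², so I = I_cm + md² = 1.1334 + 2.2668 = 3.4002 kg·m².
L_eq = 3.4002/(1.720 × 1.1480) = 1.722 m.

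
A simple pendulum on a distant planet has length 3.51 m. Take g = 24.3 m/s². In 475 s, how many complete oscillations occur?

198

T = 2π√(L/g) = 2π√(3.51/24.3) = 2.388 s.
Number of complete oscillations = ⌊475/2.388⌋ = ⌊198.9⌋ = 198.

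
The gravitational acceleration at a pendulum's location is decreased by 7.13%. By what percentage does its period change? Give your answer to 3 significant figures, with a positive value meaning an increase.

T ∝ 1/√g, so T'/T = 1/√(0.9287) = 1.038.
Percentage change in T = (1.038 − 1) × 100% = 3.77%.

3.77%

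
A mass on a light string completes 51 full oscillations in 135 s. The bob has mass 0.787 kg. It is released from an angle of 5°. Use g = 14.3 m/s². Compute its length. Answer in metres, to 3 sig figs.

T = 135/51 = 2.647 s.
From T = 2π√(L/g), L = gT²/(4π²) = 14.3 × 2.647²/(4π²) = 2.54 m.

2.54 m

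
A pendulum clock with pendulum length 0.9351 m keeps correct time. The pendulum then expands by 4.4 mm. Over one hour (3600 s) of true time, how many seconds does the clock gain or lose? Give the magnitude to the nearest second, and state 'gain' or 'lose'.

lose 8 s

T ∝ √L, so T'/T = √(0.93950/0.9351) = 1.00235.
In 3600 s of true time the clock registers 3600/1.00235 = 3591.6 s, so it loses 8 s.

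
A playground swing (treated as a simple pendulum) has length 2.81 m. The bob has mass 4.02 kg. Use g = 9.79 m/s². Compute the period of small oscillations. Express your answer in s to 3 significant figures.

3.37 s

T = 2π√(L/g) = 2π√(2.81/9.79) = 2π × 0.5357 = 3.37 s.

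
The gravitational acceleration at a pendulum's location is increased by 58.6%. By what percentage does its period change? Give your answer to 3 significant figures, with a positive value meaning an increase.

T ∝ 1/√g, so T'/T = 1/√(1.586) = 0.7941.
Percentage change in T = (0.7941 − 1) × 100% = -20.6%.

-20.6%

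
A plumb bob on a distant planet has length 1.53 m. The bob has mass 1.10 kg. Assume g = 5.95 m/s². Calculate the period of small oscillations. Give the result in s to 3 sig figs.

T = 2π√(L/g) = 2π√(1.53/5.95) = 2π × 0.5071 = 3.19 s.

3.19 s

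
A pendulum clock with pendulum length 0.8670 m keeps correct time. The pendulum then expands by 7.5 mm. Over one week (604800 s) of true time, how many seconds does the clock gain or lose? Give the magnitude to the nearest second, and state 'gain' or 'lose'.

T ∝ √L, so T'/T = √(0.87450/0.8670) = 1.00432.
In 604800 s of true time the clock registers 604800/1.00432 = 602200.9 s, so it loses 2599 s.

lose 2599 s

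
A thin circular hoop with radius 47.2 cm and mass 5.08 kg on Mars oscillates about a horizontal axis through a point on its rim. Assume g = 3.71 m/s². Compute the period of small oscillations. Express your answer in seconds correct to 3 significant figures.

I_cm = mr² = 1.132 kg·m². The pivot is at distance d = 0.472 m from the centre of mass.
By the parallel-axis theorem, I = I_cm + md² = 1.132 + 1.132 = 2.263 kg·m².
T = 2π√(I/(mgd)) = 2π√(2.263/(5.08 × 3.71 × 0.472)) = 3.17 s.

3.17 s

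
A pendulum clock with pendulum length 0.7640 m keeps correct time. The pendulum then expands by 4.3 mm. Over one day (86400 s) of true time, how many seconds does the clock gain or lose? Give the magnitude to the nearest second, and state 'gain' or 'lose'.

lose 242 s

T ∝ √L, so T'/T = √(0.76830/0.7640) = 1.00281.
In 86400 s of true time the clock registers 86400/1.00281 = 86157.9 s, so it loses 242 s.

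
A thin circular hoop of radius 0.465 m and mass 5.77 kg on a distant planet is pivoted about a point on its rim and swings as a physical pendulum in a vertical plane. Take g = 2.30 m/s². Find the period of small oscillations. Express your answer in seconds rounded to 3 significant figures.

4.00 s

I_cm = mr² = 1.248 kg·m². The pivot is at distance d = 0.465 m from the centre of mass.
By the parallel-axis theorem, I = I_cm + md² = 1.248 + 1.248 = 2.495 kg·m².
T = 2π√(I/(mgd)) = 2π√(2.495/(5.77 × 2.30 × 0.465)) = 4.00 s.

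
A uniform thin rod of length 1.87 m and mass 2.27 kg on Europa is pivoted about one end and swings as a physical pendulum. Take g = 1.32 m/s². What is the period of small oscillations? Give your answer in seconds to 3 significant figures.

For a physical pendulum T = 2π√(I/(mgd)), with d = 0.9350 m from pivot to centre of mass.
I_cm = mL²/12 = 2.27 × 1.87²/12 = 0.6615 kg·m²; I = I_cm + md² = 0.6615 + 2.27 × 0.9350² = 2.646 kg·m².
T = 2π√(2.646/(2.27 × 1.32 × 0.9350)) = 6.11 s.

6.11 s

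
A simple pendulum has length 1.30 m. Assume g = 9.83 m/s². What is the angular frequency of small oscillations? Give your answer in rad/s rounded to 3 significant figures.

ω = √(g/L) = √(9.83/1.30) = 2.75 rad/s.

2.75 rad/s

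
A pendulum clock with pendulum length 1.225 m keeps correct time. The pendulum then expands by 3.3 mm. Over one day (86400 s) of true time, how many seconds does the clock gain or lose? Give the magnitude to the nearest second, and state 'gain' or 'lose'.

T ∝ √L, so T'/T = √(1.22830/1.225) = 1.00135.
In 86400 s of true time the clock registers 86400/1.00135 = 86283.9 s, so it loses 116 s.

lose 116 s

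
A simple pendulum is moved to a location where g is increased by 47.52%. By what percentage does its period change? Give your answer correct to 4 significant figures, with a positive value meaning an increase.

T ∝ 1/√g, so T'/T = 1/√(1.4752) = 0.82333.
Percentage change in T = (0.82333 − 1) × 100% = -17.67%.

-17.67%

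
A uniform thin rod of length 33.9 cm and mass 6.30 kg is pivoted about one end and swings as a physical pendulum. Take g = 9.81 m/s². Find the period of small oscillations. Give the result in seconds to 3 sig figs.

0.954 s

For a physical pendulum T = 2π√(I/(mgd)), with d = 0.1695 m from pivot to centre of mass.
I_cm = mL²/12 = 6.30 × 0.339²/12 = 0.06033 kg·m²; I = I_cm + md² = 0.06033 + 6.30 × 0.1695² = 0.2413 kg·m².
T = 2π√(0.2413/(6.30 × 9.81 × 0.1695)) = 0.954 s.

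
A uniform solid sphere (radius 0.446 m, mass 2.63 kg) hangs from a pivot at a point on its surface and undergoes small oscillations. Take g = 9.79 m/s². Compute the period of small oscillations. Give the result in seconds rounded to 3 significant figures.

1.59 s

I_cm = (2/5)mr² = 0.2093 kg·m². The pivot is at distance d = 0.446 m from the centre of mass.
By the parallel-axis theorem, I = I_cm + md² = 0.2093 + 0.5231 = 0.7324 kg·m².
T = 2π√(I/(mgd)) = 2π√(0.7324/(2.63 × 9.79 × 0.446)) = 1.59 s.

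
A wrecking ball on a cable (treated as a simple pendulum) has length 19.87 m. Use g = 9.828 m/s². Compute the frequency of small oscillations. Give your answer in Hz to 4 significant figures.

0.1119 Hz

T = 2π√(L/g) = 2π√(19.87/9.828) = 8.9340 s, so f = 1/T = 0.1119 Hz.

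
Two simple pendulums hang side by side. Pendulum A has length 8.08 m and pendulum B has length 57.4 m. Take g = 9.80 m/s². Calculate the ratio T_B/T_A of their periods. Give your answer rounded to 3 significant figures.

2.67

T ∝ √L, so T_B/T_A = √(L_B/L_A) = √(57.4/8.08) = 2.67.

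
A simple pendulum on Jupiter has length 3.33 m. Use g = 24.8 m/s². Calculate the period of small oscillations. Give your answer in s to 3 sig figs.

2.30 s

T = 2π√(L/g) = 2π√(3.33/24.8) = 2π × 0.3664 = 2.30 s.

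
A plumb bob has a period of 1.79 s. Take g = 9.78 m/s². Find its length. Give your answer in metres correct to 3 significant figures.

From T = 2π√(L/g), L = gT²/(4π²) = 9.78 × 1.790²/(4π²) = 0.794 m.

0.794 m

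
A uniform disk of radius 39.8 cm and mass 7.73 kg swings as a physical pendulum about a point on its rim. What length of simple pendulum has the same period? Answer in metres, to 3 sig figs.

0.597 m

The equivalent simple-pendulum length is L_eq = I/(md), where I is about the pivot and d = 0.3980 m.
I_cm = ½mR² = 0.6122 kg·m², so I = I_cm + md² = 0.6122 + 1.224 = 1.837 kg·m².
L_eq = 1.837/(7.73 × 0.3980) = 0.597 m.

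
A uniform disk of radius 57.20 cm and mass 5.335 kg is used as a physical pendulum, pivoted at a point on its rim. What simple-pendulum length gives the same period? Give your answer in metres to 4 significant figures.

The equivalent simple-pendulum length is L_eq = I/(md), where I is about the pivot and d = 0.57200 m.
I_cm = ½mR² = 0.87276 kg·m², so I = I_cm + md² = 0.87276 + 1.7455 = 2.6183 kg·m².
L_eq = 2.6183/(5.335 × 0.57200) = 0.8580 m.

0.8580 m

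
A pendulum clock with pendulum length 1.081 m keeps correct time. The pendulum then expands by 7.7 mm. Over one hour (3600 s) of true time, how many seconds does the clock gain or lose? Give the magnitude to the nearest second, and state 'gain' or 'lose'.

lose 13 s

T ∝ √L, so T'/T = √(1.08870/1.081) = 1.00356.
In 3600 s of true time the clock registers 3600/1.00356 = 3587.2 s, so it loses 13 s.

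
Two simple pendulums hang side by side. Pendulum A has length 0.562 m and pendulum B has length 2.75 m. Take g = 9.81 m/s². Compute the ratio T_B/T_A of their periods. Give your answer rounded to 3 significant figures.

2.21

T ∝ √L, so T_B/T_A = √(L_B/L_A) = √(2.75/0.562) = 2.21.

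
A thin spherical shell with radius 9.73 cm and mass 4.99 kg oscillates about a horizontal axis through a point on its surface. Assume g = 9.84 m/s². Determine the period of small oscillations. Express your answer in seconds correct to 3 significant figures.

I_cm = (2/3)mr² = 0.03149 kg·m². The pivot is at distance d = 0.0973 m from the centre of mass.
By the parallel-axis theorem, I = I_cm + md² = 0.03149 + 0.04724 = 0.07874 kg·m².
T = 2π√(I/(mgd)) = 2π√(0.07874/(4.99 × 9.84 × 0.0973)) = 0.807 s.

0.807 s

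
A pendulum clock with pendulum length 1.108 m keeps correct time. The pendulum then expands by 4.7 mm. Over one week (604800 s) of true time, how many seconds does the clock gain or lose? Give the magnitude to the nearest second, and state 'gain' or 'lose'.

lose 1279 s

T ∝ √L, so T'/T = √(1.11270/1.108) = 1.00212.
In 604800 s of true time the clock registers 604800/1.00212 = 603521.3 s, so it loses 1279 s.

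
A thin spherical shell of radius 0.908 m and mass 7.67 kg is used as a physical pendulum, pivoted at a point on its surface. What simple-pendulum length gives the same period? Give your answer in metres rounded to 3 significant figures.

The equivalent simple-pendulum length is L_eq = I/(md), where I is about the pivot and d = 0.9080 m.
I_cm = (2/3)mR² = 4.216 kg·m², so I = I_cm + md² = 4.216 + 6.324 = 10.54 kg·m².
L_eq = 10.54/(7.67 × 0.9080) = 1.51 m.

1.51 m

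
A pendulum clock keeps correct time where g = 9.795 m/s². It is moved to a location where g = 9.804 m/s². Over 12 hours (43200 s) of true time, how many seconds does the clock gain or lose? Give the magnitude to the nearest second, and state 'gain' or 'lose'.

gain 20 s

The clock's period scales as T ∝ 1/√g, so T'/T = √(9.795/9.804) = 0.999541.
In 43200 s of true time the clock registers 43200/0.999541 = 43219.8 s, so it gains 20 s.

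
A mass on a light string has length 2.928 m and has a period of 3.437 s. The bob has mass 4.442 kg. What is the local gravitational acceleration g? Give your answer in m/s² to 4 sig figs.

9.785 m/s²

From T = 2π√(L/g), g = 4π²L/T² = 4π² × 2.928/3.4370² = 9.785 m/s².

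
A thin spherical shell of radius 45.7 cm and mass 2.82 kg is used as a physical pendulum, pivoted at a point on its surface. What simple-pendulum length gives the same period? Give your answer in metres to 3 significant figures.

The equivalent simple-pendulum length is L_eq = I/(md), where I is about the pivot and d = 0.4570 m.
I_cm = (2/3)mR² = 0.3926 kg·m², so I = I_cm + md² = 0.3926 + 0.5890 = 0.9816 kg·m².
L_eq = 0.9816/(2.82 × 0.4570) = 0.762 m.

0.762 m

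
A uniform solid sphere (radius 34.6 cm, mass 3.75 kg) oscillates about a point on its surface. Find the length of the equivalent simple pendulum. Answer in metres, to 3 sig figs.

0.484 m

The equivalent simple-pendulum length is L_eq = I/(md), where I is about the pivot and d = 0.3460 m.
I_cm = (2/5)mR² = 0.1796 kg·m², so I = I_cm + md² = 0.1796 + 0.4489 = 0.6285 kg·m².
L_eq = 0.6285/(3.75 × 0.3460) = 0.484 m.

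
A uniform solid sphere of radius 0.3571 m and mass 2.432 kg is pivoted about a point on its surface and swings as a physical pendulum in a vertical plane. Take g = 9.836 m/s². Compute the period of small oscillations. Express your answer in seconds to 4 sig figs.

1.417 s

I_cm = (2/5)mr² = 0.12405 kg·m². The pivot is at distance d = 0.3571 m from the centre of mass.
By the parallel-axis theorem, I = I_cm + md² = 0.12405 + 0.31013 = 0.43418 kg·m².
T = 2π√(I/(mgd)) = 2π√(0.43418/(2.432 × 9.836 × 0.3571)) = 1.417 s.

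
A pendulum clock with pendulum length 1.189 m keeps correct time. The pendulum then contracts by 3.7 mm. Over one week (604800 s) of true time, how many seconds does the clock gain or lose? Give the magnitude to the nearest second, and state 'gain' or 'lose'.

T ∝ √L, so T'/T = √(1.18530/1.189) = 0.998443.
In 604800 s of true time the clock registers 604800/0.998443 = 605743.2 s, so it gains 943 s.

gain 943 s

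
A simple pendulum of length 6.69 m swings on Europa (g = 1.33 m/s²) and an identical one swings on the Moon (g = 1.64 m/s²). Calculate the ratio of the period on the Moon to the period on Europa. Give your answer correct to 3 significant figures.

0.901

T ∝ 1/√g, so T₂/T₁ = √(g₁/g₂) = √(1.33/1.64) = 0.901.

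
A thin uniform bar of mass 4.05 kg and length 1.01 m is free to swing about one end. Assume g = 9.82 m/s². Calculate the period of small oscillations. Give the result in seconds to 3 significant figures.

1.65 s

For a physical pendulum T = 2π√(I/(mgd)), with d = 0.5050 m from pivot to centre of mass.
I_cm = mL²/12 = 4.05 × 1.01²/12 = 0.3443 kg·m²; I = I_cm + md² = 0.3443 + 4.05 × 0.5050² = 1.377 kg·m².
T = 2π√(1.377/(4.05 × 9.82 × 0.5050)) = 1.65 s.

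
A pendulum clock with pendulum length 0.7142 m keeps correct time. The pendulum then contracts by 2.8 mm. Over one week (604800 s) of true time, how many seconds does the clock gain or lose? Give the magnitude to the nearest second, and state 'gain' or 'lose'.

gain 1189 s

T ∝ √L, so T'/T = √(0.71140/0.7142) = 0.998038.
In 604800 s of true time the clock registers 604800/0.998038 = 605989.0 s, so it gains 1189 s.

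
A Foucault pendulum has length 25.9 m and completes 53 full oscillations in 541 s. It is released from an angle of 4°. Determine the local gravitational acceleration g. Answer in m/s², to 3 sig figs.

T = 541/53 = 10.21 s.
From T = 2π√(L/g), g = 4π²L/T² = 4π² × 25.9/10.21² = 9.81 m/s².

9.81 m/s²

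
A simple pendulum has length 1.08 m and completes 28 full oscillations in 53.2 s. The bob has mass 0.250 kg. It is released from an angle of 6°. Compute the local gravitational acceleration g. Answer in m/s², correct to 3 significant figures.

11.8 m/s²

T = 53.2/28 = 1.900 s.
From T = 2π√(L/g), g = 4π²L/T² = 4π² × 1.08/1.900² = 11.8 m/s².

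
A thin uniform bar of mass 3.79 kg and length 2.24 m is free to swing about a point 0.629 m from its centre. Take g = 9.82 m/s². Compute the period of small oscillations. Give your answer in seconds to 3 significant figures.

2.28 s

For a physical pendulum T = 2π√(I/(mgd)), with d = 0.6290 m from pivot to centre of mass.
I_cm = mL²/12 = 3.79 × 2.24²/12 = 1.585 kg·m²; I = I_cm + md² = 1.585 + 3.79 × 0.6290² = 3.084 kg·m².
T = 2π√(3.084/(3.79 × 9.82 × 0.6290)) = 2.28 s.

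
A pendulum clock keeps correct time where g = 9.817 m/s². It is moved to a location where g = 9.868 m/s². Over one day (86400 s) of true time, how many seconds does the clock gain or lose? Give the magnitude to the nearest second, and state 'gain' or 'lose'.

The clock's period scales as T ∝ 1/√g, so T'/T = √(9.817/9.868) = 0.997413.
In 86400 s of true time the clock registers 86400/0.997413 = 86624.1 s, so it gains 224 s.

gain 224 s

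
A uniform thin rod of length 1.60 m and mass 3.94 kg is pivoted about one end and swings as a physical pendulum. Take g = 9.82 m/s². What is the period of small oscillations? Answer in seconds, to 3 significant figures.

2.07 s

For a physical pendulum T = 2π√(I/(mgd)), with d = 0.8000 m from pivot to centre of mass.
I_cm = mL²/12 = 3.94 × 1.60²/12 = 0.8405 kg·m²; I = I_cm + md² = 0.8405 + 3.94 × 0.8000² = 3.362 kg·m².
T = 2π√(3.362/(3.94 × 9.82 × 0.8000)) = 2.07 s.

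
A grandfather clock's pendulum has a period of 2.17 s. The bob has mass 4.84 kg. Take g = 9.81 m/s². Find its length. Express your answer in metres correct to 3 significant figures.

From T = 2π√(L/g), L = gT²/(4π²) = 9.81 × 2.170²/(4π²) = 1.17 m.

1.17 m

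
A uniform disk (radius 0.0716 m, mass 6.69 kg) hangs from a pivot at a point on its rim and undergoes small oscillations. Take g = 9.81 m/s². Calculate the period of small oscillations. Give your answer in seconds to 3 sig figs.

0.657 s

I_cm = ½mr² = 0.01715 kg·m². The pivot is at distance d = 0.0716 m from the centre of mass.
By the parallel-axis theorem, I = I_cm + md² = 0.01715 + 0.03430 = 0.05145 kg·m².
T = 2π√(I/(mgd)) = 2π√(0.05145/(6.69 × 9.81 × 0.0716)) = 0.657 s.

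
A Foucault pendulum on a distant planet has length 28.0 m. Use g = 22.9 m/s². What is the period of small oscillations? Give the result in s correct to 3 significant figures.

T = 2π√(L/g) = 2π√(28.0/22.9) = 2π × 1.106 = 6.95 s.

6.95 s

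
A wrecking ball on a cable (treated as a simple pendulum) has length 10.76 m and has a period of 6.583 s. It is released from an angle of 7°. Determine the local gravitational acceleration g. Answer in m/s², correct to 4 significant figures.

9.802 m/s²

From T = 2π√(L/g), g = 4π²L/T² = 4π² × 10.76/6.5830² = 9.802 m/s².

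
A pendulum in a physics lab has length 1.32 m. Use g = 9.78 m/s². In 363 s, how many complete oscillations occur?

157

T = 2π√(L/g) = 2π√(1.32/9.78) = 2.308 s.
Number of complete oscillations = ⌊363/2.308⌋ = ⌊157.3⌋ = 157.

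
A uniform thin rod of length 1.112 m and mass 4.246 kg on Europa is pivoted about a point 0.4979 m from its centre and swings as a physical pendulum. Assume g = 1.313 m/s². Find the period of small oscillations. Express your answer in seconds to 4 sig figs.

For a physical pendulum T = 2π√(I/(mgd)), with d = 0.49790 m from pivot to centre of mass.
I_cm = mL²/12 = 4.246 × 1.112²/12 = 0.43753 kg·m²; I = I_cm + md² = 0.43753 + 4.246 × 0.49790² = 1.4901 kg·m².
T = 2π√(1.4901/(4.246 × 1.313 × 0.49790)) = 4.604 s.

4.604 s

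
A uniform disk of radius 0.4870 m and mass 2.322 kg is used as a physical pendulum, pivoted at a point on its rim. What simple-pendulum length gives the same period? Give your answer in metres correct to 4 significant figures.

The equivalent simple-pendulum length is L_eq = I/(md), where I is about the pivot and d = 0.48700 m.
I_cm = ½mR² = 0.27535 kg·m², so I = I_cm + md² = 0.27535 + 0.55071 = 0.82606 kg·m².
L_eq = 0.82606/(2.322 × 0.48700) = 0.7305 m.

0.7305 m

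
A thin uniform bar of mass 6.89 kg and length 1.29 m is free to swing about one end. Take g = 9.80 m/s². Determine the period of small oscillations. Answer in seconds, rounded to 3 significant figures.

For a physical pendulum T = 2π√(I/(mgd)), with d = 0.6450 m from pivot to centre of mass.
I_cm = mL²/12 = 6.89 × 1.29²/12 = 0.9555 kg·m²; I = I_cm + md² = 0.9555 + 6.89 × 0.6450² = 3.822 kg·m².
T = 2π√(3.822/(6.89 × 9.80 × 0.6450)) = 1.86 s.

1.86 s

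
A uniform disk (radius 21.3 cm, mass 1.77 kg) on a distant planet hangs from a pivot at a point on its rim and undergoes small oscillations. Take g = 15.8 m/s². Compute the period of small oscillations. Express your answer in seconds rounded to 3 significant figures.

0.893 s

I_cm = ½mr² = 0.04015 kg·m². The pivot is at distance d = 0.213 m from the centre of mass.
By the parallel-axis theorem, I = I_cm + md² = 0.04015 + 0.08030 = 0.1205 kg·m².
T = 2π√(I/(mgd)) = 2π√(0.1205/(1.77 × 15.8 × 0.213)) = 0.893 s.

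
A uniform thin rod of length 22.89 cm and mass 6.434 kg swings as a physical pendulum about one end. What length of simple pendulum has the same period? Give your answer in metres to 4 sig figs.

The equivalent simple-pendulum length is L_eq = I/(md), where I is about the pivot and d = 0.11445 m.
I_cm = (1/12)mL² = 0.028093 kg·m², so I = I_cm + md² = 0.028093 + 0.084278 = 0.11237 kg·m².
L_eq = 0.11237/(6.434 × 0.11445) = 0.1526 m.

0.1526 m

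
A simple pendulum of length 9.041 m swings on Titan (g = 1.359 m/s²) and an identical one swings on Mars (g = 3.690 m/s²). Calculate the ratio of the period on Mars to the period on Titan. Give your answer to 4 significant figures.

T ∝ 1/√g, so T₂/T₁ = √(g₁/g₂) = √(1.359/3.690) = 0.6069.

0.6069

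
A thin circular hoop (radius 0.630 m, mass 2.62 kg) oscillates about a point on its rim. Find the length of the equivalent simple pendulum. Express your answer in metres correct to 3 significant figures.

1.26 m

The equivalent simple-pendulum length is L_eq = I/(md), where I is about the pivot and d = 0.6300 m.
I_cm = mR² = 1.040 kg·m², so I = I_cm + md² = 1.040 + 1.040 = 2.080 kg·m².
L_eq = 2.080/(2.62 × 0.6300) = 1.26 m.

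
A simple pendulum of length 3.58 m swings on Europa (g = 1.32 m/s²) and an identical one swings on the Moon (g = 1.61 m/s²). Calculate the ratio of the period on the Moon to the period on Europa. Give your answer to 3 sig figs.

0.905

T ∝ 1/√g, so T₂/T₁ = √(g₁/g₂) = √(1.32/1.61) = 0.905.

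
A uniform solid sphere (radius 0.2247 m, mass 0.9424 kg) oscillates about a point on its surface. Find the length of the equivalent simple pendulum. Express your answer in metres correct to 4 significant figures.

0.3146 m

The equivalent simple-pendulum length is L_eq = I/(md), where I is about the pivot and d = 0.22470 m.
I_cm = (2/5)mR² = 0.019033 kg·m², so I = I_cm + md² = 0.019033 + 0.047582 = 0.066615 kg·m².
L_eq = 0.066615/(0.9424 × 0.22470) = 0.3146 m.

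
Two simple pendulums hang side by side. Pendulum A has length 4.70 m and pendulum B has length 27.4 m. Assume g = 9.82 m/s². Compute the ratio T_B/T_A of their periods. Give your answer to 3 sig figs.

2.41

T ∝ √L, so T_B/T_A = √(L_B/L_A) = √(27.4/4.70) = 2.41.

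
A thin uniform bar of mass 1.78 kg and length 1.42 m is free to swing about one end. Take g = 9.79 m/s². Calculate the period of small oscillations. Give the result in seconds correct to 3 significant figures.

For a physical pendulum T = 2π√(I/(mgd)), with d = 0.7100 m from pivot to centre of mass.
I_cm = mL²/12 = 1.78 × 1.42²/12 = 0.2991 kg·m²; I = I_cm + md² = 0.2991 + 1.78 × 0.7100² = 1.196 kg·m².
T = 2π√(1.196/(1.78 × 9.79 × 0.7100)) = 1.95 s.

1.95 s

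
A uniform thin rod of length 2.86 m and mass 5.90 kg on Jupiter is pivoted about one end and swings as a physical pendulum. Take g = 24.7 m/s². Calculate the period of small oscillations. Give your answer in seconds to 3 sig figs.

For a physical pendulum T = 2π√(I/(mgd)), with d = 1.430 m from pivot to centre of mass.
I_cm = mL²/12 = 5.90 × 2.86²/12 = 4.022 kg·m²; I = I_cm + md² = 4.022 + 5.90 × 1.430² = 16.09 kg·m².
T = 2π√(16.09/(5.90 × 24.7 × 1.430)) = 1.75 s.

1.75 s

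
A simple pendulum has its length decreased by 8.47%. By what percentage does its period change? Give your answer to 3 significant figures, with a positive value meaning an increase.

T ∝ √L, so T'/T = √(0.9153) = 0.9567.
Percentage change in T = (0.9567 − 1) × 100% = -4.33%.

-4.33%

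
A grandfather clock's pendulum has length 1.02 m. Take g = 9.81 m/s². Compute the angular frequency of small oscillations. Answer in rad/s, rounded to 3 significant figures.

3.10 rad/s

ω = √(g/L) = √(9.81/1.02) = 3.10 rad/s.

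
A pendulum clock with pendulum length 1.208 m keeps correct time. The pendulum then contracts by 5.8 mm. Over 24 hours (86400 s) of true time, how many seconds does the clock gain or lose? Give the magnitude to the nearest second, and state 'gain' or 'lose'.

T ∝ √L, so T'/T = √(1.20220/1.208) = 0.997596.
In 86400 s of true time the clock registers 86400/0.997596 = 86608.2 s, so it gains 208 s.

gain 208 s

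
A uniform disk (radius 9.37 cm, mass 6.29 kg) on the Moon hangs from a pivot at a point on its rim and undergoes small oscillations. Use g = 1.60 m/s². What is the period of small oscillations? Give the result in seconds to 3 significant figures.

1.86 s

I_cm = ½mr² = 0.02761 kg·m². The pivot is at distance d = 0.0937 m from the centre of mass.
By the parallel-axis theorem, I = I_cm + md² = 0.02761 + 0.05522 = 0.08284 kg·m².
T = 2π√(I/(mgd)) = 2π√(0.08284/(6.29 × 1.60 × 0.0937)) = 1.86 s.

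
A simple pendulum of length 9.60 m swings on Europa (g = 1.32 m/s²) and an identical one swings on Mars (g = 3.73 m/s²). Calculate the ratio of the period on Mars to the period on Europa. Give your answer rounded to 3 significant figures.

T ∝ 1/√g, so T₂/T₁ = √(g₁/g₂) = √(1.32/3.73) = 0.595.

0.595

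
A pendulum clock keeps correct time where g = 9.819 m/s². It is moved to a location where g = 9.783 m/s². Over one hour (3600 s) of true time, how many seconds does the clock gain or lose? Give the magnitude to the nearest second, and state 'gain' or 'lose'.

The clock's period scales as T ∝ 1/√g, so T'/T = √(9.819/9.783) = 1.00184.
In 3600 s of true time the clock registers 3600/1.00184 = 3593.4 s, so it loses 7 s.

lose 7 s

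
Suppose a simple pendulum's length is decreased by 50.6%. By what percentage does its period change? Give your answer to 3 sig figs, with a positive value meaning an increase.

T ∝ √L, so T'/T = √(0.4940) = 0.7029.
Percentage change in T = (0.7029 − 1) × 100% = -29.7%.

-29.7%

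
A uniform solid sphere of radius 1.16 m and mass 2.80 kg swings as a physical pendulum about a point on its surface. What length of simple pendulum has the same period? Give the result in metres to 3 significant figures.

The equivalent simple-pendulum length is L_eq = I/(md), where I is about the pivot and d = 1.160 m.
I_cm = (2/5)mR² = 1.507 kg·m², so I = I_cm + md² = 1.507 + 3.768 = 5.275 kg·m².
L_eq = 5.275/(2.80 × 1.160) = 1.62 m.

1.62 m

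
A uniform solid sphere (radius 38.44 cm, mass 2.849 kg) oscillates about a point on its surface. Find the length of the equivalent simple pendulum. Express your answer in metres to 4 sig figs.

0.5382 m

The equivalent simple-pendulum length is L_eq = I/(md), where I is about the pivot and d = 0.38440 m.
I_cm = (2/5)mR² = 0.16839 kg·m², so I = I_cm + md² = 0.16839 + 0.42098 = 0.58937 kg·m².
L_eq = 0.58937/(2.849 × 0.38440) = 0.5382 m.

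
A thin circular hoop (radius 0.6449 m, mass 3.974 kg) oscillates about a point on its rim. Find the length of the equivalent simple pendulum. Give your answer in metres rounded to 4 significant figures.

The equivalent simple-pendulum length is L_eq = I/(md), where I is about the pivot and d = 0.64490 m.
I_cm = mR² = 1.6528 kg·m², so I = I_cm + md² = 1.6528 + 1.6528 = 3.3055 kg·m².
L_eq = 3.3055/(3.974 × 0.64490) = 1.290 m.

1.290 m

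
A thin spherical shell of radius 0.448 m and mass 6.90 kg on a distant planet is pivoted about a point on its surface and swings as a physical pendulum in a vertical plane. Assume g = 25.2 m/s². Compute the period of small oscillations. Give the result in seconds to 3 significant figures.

I_cm = (2/3)mr² = 0.9232 kg·m². The pivot is at distance d = 0.448 m from the centre of mass.
By the parallel-axis theorem, I = I_cm + md² = 0.9232 + 1.385 = 2.308 kg·m².
T = 2π√(I/(mgd)) = 2π√(2.308/(6.90 × 25.2 × 0.448)) = 1.08 s.

1.08 s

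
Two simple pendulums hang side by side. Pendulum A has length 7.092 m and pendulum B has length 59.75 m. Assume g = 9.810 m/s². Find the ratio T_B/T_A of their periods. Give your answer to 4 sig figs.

2.903

T ∝ √L, so T_B/T_A = √(L_B/L_A) = √(59.75/7.092) = 2.903.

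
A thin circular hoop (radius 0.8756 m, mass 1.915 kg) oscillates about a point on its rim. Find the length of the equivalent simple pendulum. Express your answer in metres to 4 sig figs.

The equivalent simple-pendulum length is L_eq = I/(md), where I is about the pivot and d = 0.87560 m.
I_cm = mR² = 1.4682 kg·m², so I = I_cm + md² = 1.4682 + 1.4682 = 2.9364 kg·m².
L_eq = 2.9364/(1.915 × 0.87560) = 1.751 m.

1.751 m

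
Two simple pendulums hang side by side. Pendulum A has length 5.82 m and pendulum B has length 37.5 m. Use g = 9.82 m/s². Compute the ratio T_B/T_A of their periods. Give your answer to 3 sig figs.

T ∝ √L, so T_B/T_A = √(L_B/L_A) = √(37.5/5.82) = 2.54.

2.54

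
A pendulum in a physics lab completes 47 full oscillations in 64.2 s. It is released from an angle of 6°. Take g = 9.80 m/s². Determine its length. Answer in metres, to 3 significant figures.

T = 64.2/47 = 1.366 s.
From T = 2π√(L/g), L = gT²/(4π²) = 9.80 × 1.366²/(4π²) = 0.463 m.

0.463 m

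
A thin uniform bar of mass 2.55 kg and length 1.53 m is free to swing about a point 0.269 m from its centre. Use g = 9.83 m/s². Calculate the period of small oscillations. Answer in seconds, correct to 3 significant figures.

2.00 s

For a physical pendulum T = 2π√(I/(mgd)), with d = 0.2690 m from pivot to centre of mass.
I_cm = mL²/12 = 2.55 × 1.53²/12 = 0.4974 kg·m²; I = I_cm + md² = 0.4974 + 2.55 × 0.2690² = 0.6820 kg·m².
T = 2π√(0.6820/(2.55 × 9.83 × 0.2690)) = 2.00 s.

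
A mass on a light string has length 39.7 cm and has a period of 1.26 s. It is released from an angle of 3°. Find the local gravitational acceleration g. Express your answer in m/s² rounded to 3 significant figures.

9.87 m/s²

From T = 2π√(L/g), g = 4π²L/T² = 4π² × 0.397/1.260² = 9.87 m/s².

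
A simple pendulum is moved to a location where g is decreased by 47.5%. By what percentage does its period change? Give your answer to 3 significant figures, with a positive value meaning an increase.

T ∝ 1/√g, so T'/T = 1/√(0.5250) = 1.380.
Percentage change in T = (1.380 − 1) × 100% = 38.0%.

38.0%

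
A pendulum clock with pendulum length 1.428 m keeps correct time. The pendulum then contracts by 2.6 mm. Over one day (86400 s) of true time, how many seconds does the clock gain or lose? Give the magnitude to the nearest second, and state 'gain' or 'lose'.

T ∝ √L, so T'/T = √(1.42540/1.428) = 0.999089.
In 86400 s of true time the clock registers 86400/0.999089 = 86478.8 s, so it gains 79 s.

gain 79 s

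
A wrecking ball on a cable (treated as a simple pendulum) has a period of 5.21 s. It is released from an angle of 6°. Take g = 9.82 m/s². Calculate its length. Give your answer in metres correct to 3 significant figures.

From T = 2π√(L/g), L = gT²/(4π²) = 9.82 × 5.210²/(4π²) = 6.75 m.

6.75 m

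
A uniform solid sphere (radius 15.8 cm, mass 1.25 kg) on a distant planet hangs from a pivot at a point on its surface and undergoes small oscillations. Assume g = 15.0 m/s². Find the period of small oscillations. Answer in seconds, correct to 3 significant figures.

I_cm = (2/5)mr² = 0.01248 kg·m². The pivot is at distance d = 0.158 m from the centre of mass.
By the parallel-axis theorem, I = I_cm + md² = 0.01248 + 0.03121 = 0.04369 kg·m².
T = 2π√(I/(mgd)) = 2π√(0.04369/(1.25 × 15.0 × 0.158)) = 0.763 s.

0.763 s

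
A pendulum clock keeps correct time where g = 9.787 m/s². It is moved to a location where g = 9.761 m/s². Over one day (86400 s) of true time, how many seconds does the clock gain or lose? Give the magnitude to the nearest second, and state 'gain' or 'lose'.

The clock's period scales as T ∝ 1/√g, so T'/T = √(9.787/9.761) = 1.00133.
In 86400 s of true time the clock registers 86400/1.00133 = 86285.2 s, so it loses 115 s.

lose 115 s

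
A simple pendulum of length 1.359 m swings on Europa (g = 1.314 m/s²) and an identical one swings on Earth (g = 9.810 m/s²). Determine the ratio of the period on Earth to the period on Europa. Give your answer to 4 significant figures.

T ∝ 1/√g, so T₂/T₁ = √(g₁/g₂) = √(1.314/9.810) = 0.3660.

0.3660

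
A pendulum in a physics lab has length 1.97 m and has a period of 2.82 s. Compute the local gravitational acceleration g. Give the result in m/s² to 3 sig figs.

From T = 2π√(L/g), g = 4π²L/T² = 4π² × 1.97/2.820² = 9.78 m/s².

9.78 m/s²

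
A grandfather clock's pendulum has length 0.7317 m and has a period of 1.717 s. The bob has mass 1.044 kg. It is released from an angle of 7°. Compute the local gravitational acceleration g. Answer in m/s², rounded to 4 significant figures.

9.798 m/s²

From T = 2π√(L/g), g = 4π²L/T² = 4π² × 0.7317/1.7170² = 9.798 m/s².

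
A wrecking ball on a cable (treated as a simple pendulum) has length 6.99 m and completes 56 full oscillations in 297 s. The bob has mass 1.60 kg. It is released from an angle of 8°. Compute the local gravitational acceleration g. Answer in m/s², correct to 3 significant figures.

T = 297/56 = 5.304 s.
From T = 2π√(L/g), g = 4π²L/T² = 4π² × 6.99/5.304² = 9.81 m/s².

9.81 m/s²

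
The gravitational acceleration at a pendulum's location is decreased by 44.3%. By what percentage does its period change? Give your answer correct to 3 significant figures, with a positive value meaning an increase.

T ∝ 1/√g, so T'/T = 1/√(0.5570) = 1.340.
Percentage change in T = (1.340 − 1) × 100% = 34.0%.

34.0%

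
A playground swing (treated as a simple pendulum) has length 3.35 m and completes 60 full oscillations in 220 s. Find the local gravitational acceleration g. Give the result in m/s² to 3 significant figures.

9.84 m/s²

T = 220/60 = 3.667 s.
From T = 2π√(L/g), g = 4π²L/T² = 4π² × 3.35/3.667² = 9.84 m/s².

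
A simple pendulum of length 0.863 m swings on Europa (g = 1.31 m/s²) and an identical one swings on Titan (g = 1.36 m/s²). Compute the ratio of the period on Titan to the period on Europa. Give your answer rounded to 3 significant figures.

0.981

T ∝ 1/√g, so T₂/T₁ = √(g₁/g₂) = √(1.31/1.36) = 0.981.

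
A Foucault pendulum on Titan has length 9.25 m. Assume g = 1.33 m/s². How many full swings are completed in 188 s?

11

T = 2π√(L/g) = 2π√(9.25/1.33) = 16.57 s.
Number of complete oscillations = ⌊188/16.57⌋ = ⌊11.35⌋ = 11.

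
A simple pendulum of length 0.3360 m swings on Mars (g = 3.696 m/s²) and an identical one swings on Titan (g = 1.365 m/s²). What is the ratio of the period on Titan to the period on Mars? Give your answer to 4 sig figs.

1.646

T ∝ 1/√g, so T₂/T₁ = √(g₁/g₂) = √(3.696/1.365) = 1.646.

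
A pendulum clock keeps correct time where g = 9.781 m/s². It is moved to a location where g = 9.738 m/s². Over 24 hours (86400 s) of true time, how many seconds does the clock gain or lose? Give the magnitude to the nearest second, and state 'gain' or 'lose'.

lose 190 s

The clock's period scales as T ∝ 1/√g, so T'/T = √(9.781/9.738) = 1.00221.
In 86400 s of true time the clock registers 86400/1.00221 = 86209.9 s, so it loses 190 s.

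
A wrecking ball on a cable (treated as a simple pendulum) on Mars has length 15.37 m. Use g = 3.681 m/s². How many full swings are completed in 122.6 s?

9

T = 2π√(L/g) = 2π√(15.37/3.681) = 12.839 s.
Number of complete oscillations = ⌊122.6/12.839⌋ = ⌊9.5490⌋ = 9.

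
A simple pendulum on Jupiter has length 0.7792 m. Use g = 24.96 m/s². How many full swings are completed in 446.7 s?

402

T = 2π√(L/g) = 2π√(0.7792/24.96) = 1.1102 s.
Number of complete oscillations = ⌊446.7/1.1102⌋ = ⌊402.38⌋ = 402.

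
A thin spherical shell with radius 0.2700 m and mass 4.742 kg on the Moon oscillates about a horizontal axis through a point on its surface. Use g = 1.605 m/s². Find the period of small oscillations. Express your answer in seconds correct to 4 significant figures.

I_cm = (2/3)mr² = 0.23046 kg·m². The pivot is at distance d = 0.2700 m from the centre of mass.
By the parallel-axis theorem, I = I_cm + md² = 0.23046 + 0.34569 = 0.57615 kg·m².
T = 2π√(I/(mgd)) = 2π√(0.57615/(4.742 × 1.605 × 0.2700)) = 3.327 s.

3.327 s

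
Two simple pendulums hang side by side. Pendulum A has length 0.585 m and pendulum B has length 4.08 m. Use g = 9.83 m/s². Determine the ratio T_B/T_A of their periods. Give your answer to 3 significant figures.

2.64

T ∝ √L, so T_B/T_A = √(L_B/L_A) = √(4.08/0.585) = 2.64.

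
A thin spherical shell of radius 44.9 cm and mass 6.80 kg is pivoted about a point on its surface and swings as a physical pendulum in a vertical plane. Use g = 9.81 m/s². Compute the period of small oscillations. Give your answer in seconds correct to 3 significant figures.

I_cm = (2/3)mr² = 0.9139 kg·m². The pivot is at distance d = 0.449 m from the centre of mass.
By the parallel-axis theorem, I = I_cm + md² = 0.9139 + 1.371 = 2.285 kg·m².
T = 2π√(I/(mgd)) = 2π√(2.285/(6.80 × 9.81 × 0.449)) = 1.74 s.

1.74 s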